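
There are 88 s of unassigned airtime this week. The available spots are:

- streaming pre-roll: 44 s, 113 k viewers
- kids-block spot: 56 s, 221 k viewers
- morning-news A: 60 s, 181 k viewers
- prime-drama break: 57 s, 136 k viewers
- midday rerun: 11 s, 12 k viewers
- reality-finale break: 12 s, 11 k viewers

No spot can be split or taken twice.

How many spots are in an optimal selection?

Best achievable expected reach is 244.
For example kids-block spot + midday rerun + reality-finale break achieves it, using 79 s.
All optima have 3 spots.

3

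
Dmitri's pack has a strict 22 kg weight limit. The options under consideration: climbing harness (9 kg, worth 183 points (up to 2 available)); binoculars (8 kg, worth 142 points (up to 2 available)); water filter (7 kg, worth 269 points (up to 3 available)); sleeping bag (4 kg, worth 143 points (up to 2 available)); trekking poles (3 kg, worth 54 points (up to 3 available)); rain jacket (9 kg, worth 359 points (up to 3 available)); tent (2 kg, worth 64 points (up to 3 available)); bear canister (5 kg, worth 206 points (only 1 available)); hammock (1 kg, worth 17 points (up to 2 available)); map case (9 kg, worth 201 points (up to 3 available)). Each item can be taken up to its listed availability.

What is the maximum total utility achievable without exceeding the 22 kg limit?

861

Taking the top-ratio items first gives water filter + rain jacket + bear canister + hammock for 851 (22 kg).
Reworking the packing: sleeping bag + 2×rain jacket uses 22 kg and improves the total to 861.
That's the maximum — no swap from here does better than 861.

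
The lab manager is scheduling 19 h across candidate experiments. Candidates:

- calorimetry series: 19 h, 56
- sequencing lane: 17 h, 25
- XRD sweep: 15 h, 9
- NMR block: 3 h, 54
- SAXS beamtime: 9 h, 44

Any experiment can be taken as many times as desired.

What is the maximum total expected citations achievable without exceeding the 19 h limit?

The ratio ordering already packs tightly: 6×NMR block, 18 h, 324.

324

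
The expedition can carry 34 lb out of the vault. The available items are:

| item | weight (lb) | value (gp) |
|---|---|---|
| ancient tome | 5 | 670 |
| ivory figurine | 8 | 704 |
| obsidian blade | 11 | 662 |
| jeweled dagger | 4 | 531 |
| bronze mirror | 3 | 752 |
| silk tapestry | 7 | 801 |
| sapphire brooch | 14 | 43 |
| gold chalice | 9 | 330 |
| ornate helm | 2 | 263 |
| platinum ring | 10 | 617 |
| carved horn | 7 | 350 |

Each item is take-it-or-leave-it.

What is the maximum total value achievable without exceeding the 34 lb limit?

Greedy by ratio would take ancient tome + ivory figurine + jeweled dagger + bronze mirror + silk tapestry + ornate helm: 29 lb used, total 3721.
The 2 lb tied up in ornate helm is better spent on carved horn — total rises to 3808 (34 lb).

3808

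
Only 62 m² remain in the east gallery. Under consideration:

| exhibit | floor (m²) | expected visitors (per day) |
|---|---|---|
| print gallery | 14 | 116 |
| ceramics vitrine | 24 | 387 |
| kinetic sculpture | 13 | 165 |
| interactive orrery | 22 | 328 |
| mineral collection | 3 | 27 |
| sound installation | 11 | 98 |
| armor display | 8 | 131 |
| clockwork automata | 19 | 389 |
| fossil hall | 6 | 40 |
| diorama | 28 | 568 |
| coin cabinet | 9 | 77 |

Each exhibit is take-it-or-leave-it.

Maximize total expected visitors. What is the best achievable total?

Ranking by ratio (expected visitors/m²): clockwork automata 20.47, diorama 20.29, armor display 16.38, ceramics vitrine 16.12.
Filling by ratio: mineral collection + armor display + clockwork automata + diorama for 1115, with 4 m² left unused.
Dropping mineral collection frees 3 m²; slotting in fossil hall (6 m²) lifts the total to 1128 at 61 m².
That's the maximum — no swap from here does better than 1128.

1128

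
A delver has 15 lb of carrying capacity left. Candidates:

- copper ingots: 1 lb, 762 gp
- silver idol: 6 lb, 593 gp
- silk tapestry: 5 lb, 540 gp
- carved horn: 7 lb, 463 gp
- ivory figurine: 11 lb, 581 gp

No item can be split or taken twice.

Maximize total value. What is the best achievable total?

Taking copper ingots + silver idol + silk tapestry: 12 lb used, 1895 in value.
Runner-up copper ingots + silver idol + carved horn tops out at 1818.

1895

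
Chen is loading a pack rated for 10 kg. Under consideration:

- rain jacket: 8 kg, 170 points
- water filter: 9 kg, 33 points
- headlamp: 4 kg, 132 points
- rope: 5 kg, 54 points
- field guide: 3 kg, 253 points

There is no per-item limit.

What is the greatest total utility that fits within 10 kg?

3×field guide uses 9 of the 10 kg and totals 759.
Nothing else within 10 kg beats 759.

759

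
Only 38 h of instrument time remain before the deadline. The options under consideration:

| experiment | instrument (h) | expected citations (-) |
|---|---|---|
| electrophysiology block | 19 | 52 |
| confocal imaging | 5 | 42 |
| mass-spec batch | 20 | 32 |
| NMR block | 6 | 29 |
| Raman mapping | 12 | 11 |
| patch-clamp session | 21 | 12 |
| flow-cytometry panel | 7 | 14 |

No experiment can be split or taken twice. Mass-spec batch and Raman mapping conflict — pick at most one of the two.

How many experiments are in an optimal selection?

4

Best achievable expected citations is 137.
One optimal bundle: electrophysiology block + confocal imaging + NMR block + flow-cytometry panel (37 h).
All optima have 4 experiments.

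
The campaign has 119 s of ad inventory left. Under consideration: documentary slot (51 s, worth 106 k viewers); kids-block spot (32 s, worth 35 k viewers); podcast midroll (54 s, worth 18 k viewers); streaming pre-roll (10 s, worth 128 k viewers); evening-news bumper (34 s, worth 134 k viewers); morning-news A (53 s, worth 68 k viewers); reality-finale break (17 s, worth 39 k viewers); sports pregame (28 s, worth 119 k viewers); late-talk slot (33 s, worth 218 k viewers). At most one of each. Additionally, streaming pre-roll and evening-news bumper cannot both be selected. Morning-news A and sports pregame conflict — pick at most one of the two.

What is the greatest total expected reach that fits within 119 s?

510

Density check — streaming pre-roll 12.80, late-talk slot 6.61, sports pregame 4.25, evening-news bumper 3.94 are the best per s.
Taking evening-news bumper + reality-finale break + sports pregame + late-talk slot: 112 s used, 510 in expected reach.
The closest alternative, streaming pre-roll + reality-finale break + sports pregame + late-talk slot, reaches only 504.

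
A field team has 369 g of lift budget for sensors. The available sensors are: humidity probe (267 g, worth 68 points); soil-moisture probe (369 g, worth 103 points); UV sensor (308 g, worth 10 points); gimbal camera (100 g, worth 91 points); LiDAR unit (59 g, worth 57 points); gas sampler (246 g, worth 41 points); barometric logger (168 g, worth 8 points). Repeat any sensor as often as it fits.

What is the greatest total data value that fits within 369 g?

342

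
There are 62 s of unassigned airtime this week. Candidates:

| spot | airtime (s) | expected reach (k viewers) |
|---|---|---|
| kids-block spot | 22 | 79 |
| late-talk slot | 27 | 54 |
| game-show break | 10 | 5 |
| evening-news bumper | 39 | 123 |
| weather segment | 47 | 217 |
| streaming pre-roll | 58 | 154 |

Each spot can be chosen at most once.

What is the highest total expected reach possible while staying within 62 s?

Ranking by ratio (expected reach/s): weather segment 4.62, kids-block spot 3.59, evening-news bumper 3.15.
Best packing: game-show break + weather segment — 57 s, 222 total.
Next best is weather segment at 217 (47 s) — short by 5.

222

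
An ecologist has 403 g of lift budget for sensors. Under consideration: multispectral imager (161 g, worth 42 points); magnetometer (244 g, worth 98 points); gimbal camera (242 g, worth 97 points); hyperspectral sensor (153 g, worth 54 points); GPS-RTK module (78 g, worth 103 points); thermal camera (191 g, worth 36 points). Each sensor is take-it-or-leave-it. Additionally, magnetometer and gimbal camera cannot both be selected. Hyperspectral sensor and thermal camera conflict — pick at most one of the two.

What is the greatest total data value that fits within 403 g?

The ratio ordering already packs tightly: magnetometer + GPS-RTK module, 322 g, 201.

201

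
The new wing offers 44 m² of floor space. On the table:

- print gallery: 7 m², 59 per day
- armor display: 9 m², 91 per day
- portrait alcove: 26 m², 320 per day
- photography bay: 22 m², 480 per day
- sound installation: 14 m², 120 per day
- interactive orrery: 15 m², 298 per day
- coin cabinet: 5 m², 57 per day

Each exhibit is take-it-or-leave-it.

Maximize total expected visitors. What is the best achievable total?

837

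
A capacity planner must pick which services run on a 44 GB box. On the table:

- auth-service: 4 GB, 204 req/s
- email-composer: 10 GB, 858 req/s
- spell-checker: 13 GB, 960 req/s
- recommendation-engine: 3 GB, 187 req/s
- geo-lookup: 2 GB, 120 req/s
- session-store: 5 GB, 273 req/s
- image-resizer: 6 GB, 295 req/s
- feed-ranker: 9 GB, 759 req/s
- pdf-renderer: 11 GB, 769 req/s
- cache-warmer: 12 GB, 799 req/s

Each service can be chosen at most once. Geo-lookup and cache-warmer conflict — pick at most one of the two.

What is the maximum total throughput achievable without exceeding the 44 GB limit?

3376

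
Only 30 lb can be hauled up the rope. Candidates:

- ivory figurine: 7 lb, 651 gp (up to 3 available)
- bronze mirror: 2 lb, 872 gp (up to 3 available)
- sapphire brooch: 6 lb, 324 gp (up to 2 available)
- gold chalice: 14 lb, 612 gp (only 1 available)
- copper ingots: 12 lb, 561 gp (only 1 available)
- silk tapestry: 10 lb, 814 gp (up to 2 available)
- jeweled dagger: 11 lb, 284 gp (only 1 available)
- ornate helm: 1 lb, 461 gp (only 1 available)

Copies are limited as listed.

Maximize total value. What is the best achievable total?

3×ivory figurine + 3×bronze mirror + ornate helm uses 28 of the 30 lb and totals 5030.
That's the maximum — no swap from here does better than 5030.

5030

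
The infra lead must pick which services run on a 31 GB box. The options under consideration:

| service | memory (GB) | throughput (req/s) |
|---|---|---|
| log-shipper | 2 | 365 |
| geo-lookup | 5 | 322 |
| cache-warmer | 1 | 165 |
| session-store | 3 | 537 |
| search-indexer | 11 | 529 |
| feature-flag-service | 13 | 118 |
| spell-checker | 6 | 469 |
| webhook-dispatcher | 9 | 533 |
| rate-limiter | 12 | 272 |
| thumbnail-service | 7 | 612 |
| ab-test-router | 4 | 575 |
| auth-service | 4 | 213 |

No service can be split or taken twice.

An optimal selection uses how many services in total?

7

The maximum throughput within 31 GB is 3109.
One optimal bundle: log-shipper + geo-lookup + cache-warmer + session-store + webhook-dispatcher + thumbnail-service + ab-test-router (31 GB).
Every optimal selection uses 7 services.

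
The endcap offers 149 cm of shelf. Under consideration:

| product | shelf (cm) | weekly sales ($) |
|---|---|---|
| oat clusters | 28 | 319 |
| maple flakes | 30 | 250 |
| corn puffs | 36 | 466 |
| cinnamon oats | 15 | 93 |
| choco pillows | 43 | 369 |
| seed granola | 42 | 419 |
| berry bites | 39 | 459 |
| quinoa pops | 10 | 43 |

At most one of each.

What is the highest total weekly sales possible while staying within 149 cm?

The ratio ordering already packs tightly: oat clusters + corn puffs + seed granola + berry bites, 145 cm, 1663.
Runner-up oat clusters + corn puffs + choco pillows + berry bites tops out at 1613.

1663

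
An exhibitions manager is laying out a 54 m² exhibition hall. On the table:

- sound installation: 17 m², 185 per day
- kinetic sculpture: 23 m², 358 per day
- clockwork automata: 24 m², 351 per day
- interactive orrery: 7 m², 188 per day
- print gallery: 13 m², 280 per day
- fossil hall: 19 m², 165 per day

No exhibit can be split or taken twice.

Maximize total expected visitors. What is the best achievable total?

897

By expected visitors per m²: interactive orrery 26.86, print gallery 21.54, kinetic sculpture 15.57, clockwork automata 14.62 lead.
The ratio heuristic lands on kinetic sculpture + interactive orrery + print gallery (826) but leaves 11 m² idle.
The 13 m² tied up in print gallery is better spent on clockwork automata — total rises to 897 (54 m²).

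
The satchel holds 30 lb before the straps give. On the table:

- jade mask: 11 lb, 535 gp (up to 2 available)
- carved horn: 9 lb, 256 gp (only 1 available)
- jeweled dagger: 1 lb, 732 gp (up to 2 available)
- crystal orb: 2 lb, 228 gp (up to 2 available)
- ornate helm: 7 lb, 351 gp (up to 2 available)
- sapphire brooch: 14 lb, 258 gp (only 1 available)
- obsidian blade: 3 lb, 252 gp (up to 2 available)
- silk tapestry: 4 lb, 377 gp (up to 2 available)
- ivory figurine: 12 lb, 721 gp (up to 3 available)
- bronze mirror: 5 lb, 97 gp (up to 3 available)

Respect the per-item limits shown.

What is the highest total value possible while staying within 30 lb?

Greedy by ratio would take 2×jeweled dagger + 2×crystal orb + ornate helm + 2×obsidian blade + 2×silk tapestry: 27 lb used, total 3529.
Replace crystal orb and ornate helm with ivory figurine: the trade gains 142 net, giving 3671 at 30 lb.
No other feasible combination exceeds 3671.

3671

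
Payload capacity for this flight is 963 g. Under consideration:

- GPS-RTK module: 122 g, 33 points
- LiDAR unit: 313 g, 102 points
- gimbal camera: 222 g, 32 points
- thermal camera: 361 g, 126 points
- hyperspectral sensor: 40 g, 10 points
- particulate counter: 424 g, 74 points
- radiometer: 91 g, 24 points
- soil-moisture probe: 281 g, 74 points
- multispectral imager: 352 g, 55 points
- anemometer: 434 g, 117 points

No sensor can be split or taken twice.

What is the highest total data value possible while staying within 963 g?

302

Filling by ratio: GPS-RTK module + LiDAR unit + thermal camera + hyperspectral sensor + radiometer for 295, with 36 g left unused.
Replace GPS-RTK module and hyperspectral sensor and radiometer with soil-moisture probe: the trade gains 7 net, giving 302 at 955 g.
An exhaustive check of the 1024 subsets confirms 302.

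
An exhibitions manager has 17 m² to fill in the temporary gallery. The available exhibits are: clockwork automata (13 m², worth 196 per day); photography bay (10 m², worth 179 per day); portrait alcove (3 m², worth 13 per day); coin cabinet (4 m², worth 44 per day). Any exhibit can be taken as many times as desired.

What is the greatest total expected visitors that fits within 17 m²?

240

Taking the top-ratio exhibits first gives photography bay + portrait alcove + coin cabinet for 236 (17 m²).
The 13 m² tied up in photography bay and portrait alcove is better spent on clockwork automata — total rises to 240 (17 m²).
That's the maximum — no swap from here does better than 240.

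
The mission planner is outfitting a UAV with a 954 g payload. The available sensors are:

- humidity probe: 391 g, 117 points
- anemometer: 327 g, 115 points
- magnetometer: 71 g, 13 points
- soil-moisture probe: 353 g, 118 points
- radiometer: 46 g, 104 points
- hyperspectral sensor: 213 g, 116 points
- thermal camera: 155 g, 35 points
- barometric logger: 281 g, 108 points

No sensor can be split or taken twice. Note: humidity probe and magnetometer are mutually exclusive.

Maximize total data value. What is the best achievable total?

456

The ratio ordering already packs tightly: anemometer + magnetometer + radiometer + hyperspectral sensor + barometric logger, 938 g, 456.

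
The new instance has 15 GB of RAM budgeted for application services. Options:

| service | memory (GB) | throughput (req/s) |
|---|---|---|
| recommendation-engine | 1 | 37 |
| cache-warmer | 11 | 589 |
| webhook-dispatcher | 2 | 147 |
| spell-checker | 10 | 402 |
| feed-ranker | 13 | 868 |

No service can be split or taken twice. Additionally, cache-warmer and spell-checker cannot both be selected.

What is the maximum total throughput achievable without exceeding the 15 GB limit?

1015

Density check — webhook-dispatcher 73.50, feed-ranker 66.77, cache-warmer 53.55, spell-checker 40.20 are the best per GB.
The ratio ordering already packs tightly: webhook-dispatcher + feed-ranker, 15 GB, 1015.
The closest alternative, recommendation-engine + feed-ranker, reaches only 905.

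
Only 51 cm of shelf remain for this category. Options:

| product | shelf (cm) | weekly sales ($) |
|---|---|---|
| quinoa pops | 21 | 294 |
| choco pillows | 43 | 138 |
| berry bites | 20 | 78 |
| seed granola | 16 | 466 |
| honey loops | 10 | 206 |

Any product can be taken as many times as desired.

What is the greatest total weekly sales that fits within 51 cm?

Ranking by ratio (weekly sales/cm): seed granola 29.12, honey loops 20.60, quinoa pops 14.00.
The ratio ordering already packs tightly: 3×seed granola, 48 cm, 1398.
The spare 3 cm is too small for any remaining product, and no exchange beats 1398.

1398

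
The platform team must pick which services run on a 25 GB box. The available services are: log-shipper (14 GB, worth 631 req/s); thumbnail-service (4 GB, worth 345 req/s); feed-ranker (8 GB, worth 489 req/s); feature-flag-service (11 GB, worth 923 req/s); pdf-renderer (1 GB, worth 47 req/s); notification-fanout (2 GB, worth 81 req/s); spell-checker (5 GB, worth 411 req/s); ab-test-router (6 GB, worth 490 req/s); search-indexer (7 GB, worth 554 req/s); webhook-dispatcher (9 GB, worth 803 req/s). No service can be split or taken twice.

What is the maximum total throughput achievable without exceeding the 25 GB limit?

2137

Ranking by ratio (throughput/GB): webhook-dispatcher 89.22, thumbnail-service 86.25, feature-flag-service 83.91, spell-checker 82.20.
Greedy by ratio would take thumbnail-service + feature-flag-service + pdf-renderer + webhook-dispatcher: 25 GB used, total 2118.
The 5 GB tied up in thumbnail-service and pdf-renderer is better spent on spell-checker — total rises to 2137 (25 GB).
No other feasible combination exceeds 2137.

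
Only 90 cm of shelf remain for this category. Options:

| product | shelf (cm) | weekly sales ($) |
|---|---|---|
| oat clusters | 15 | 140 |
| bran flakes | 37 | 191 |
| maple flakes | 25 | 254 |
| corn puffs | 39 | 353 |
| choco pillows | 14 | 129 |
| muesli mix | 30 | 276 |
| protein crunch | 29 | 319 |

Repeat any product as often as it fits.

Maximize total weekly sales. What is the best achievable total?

957

Density check — protein crunch 11.00, maple flakes 10.16, oat clusters 9.33, choco pillows 9.21 are the best per cm.
Taking 3×protein crunch: 87 cm used, 957 in weekly sales.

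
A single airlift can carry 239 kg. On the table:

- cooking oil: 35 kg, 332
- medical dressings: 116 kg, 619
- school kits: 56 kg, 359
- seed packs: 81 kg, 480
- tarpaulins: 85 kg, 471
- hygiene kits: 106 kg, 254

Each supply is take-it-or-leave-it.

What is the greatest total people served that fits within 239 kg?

The ratio heuristic lands on cooking oil + school kits + seed packs (1171) but leaves 67 kg idle.
Replace school kits with medical dressings: the trade gains 260 net, giving 1431 at 232 kg.
Nothing else within 239 kg beats 1431.

1431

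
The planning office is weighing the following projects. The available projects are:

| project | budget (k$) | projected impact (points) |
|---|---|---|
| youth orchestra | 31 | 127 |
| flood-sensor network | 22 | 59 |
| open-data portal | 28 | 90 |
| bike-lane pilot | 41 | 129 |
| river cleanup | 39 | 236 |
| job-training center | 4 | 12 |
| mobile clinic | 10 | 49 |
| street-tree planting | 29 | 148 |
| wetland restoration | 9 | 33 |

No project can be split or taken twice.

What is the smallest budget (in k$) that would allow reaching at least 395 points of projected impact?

72

Look for the lowest-budget combination reaching 395.
Taking river cleanup + job-training center + street-tree planting gives 396 (≥ 395) for 72 k$.
No combination under 72 k$ hits 395.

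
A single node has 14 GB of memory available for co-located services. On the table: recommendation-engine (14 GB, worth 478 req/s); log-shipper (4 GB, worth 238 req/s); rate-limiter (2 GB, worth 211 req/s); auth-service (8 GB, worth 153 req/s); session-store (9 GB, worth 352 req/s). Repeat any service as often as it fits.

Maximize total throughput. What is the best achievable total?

1477

7×rate-limiter uses 14 of the 14 GB and totals 1477.
Every other selection either busts 14 GB or fails to beat 1477.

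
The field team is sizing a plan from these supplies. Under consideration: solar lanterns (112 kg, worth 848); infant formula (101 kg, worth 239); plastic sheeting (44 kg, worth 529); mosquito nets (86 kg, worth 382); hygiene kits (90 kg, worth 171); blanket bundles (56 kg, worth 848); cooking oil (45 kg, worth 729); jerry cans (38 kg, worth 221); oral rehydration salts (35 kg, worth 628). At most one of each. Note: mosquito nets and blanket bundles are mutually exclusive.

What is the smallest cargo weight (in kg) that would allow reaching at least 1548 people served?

Look for the lowest-cargo combination reaching 1548.
Taking blanket bundles + cooking oil gives 1577 (≥ 1548) for 101 kg.
Below 101 kg the best achievable stays under 1548.

101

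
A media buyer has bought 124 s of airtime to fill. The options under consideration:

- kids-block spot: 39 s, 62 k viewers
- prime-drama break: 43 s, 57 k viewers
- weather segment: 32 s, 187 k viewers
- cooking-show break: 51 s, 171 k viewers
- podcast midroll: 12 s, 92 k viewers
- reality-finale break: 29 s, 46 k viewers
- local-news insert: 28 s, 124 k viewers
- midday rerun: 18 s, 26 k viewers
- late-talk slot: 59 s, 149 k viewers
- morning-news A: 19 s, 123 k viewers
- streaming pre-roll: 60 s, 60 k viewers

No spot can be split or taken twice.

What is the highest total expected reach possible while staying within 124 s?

Ranking by ratio (expected reach/s): podcast midroll 7.67, morning-news A 6.47, weather segment 5.84.
Greedy by ratio would take weather segment + podcast midroll + reality-finale break + local-news insert + morning-news A: 120 s used, total 572.
Dropping reality-finale break and morning-news A frees 48 s; slotting in cooking-show break (51 s) lifts the total to 574 at 123 s.

574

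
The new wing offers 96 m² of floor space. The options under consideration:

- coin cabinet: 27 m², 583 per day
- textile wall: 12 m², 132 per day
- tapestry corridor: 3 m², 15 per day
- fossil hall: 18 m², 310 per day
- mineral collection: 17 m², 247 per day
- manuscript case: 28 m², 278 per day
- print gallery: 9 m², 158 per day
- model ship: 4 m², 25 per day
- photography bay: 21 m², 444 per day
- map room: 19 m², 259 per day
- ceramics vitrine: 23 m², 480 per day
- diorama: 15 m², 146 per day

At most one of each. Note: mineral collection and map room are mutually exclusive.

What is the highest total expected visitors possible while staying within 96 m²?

Greedy by ratio would take coin cabinet + textile wall + print gallery + model ship + photography bay + ceramics vitrine: 96 m² used, total 1822.
Replace textile wall and print gallery with tapestry corridor + fossil hall: the trade gains 35 net, giving 1857 at 96 m².
An exhaustive check of the 4096 subsets confirms 1857.

1857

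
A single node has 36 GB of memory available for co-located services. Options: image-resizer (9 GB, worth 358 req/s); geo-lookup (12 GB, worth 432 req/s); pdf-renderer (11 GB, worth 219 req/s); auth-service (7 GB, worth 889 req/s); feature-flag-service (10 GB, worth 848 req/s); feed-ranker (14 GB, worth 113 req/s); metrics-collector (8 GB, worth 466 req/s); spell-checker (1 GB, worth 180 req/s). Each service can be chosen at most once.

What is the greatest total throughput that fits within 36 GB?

Taking image-resizer + auth-service + feature-flag-service + metrics-collector + spell-checker: 35 GB used, 2741 in throughput.

2741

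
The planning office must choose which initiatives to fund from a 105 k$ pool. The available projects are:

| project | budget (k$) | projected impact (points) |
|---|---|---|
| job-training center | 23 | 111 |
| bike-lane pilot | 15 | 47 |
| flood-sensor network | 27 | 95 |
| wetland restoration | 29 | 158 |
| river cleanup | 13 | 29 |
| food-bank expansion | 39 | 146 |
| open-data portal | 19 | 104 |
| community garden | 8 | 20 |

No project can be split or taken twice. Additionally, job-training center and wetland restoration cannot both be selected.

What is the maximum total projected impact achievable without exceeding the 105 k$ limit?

455

By projected impact per k$: open-data portal 5.47, wetland restoration 5.45, job-training center 4.83, food-bank expansion 3.74 lead.
Bike-lane pilot + wetland restoration + food-bank expansion + open-data portal uses 102 of the 105 k$ and totals 455.
The closest alternative, wetland restoration + river cleanup + food-bank expansion + open-data portal, reaches only 437.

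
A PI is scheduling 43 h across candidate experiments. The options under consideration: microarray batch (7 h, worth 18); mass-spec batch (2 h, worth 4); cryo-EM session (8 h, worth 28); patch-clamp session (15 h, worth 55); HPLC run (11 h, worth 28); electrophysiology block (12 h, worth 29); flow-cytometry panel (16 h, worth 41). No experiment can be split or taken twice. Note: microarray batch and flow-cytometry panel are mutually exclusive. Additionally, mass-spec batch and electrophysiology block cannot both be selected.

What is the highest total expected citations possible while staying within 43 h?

133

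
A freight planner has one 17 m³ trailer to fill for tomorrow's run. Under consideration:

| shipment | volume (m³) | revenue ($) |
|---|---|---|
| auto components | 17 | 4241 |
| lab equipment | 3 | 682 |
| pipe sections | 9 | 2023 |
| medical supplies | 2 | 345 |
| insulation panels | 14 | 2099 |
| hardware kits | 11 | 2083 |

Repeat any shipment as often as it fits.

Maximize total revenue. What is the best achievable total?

4241

Density check — auto components 249.47, lab equipment 227.33, pipe sections 224.78 are the best per m³.
The ratio ordering already packs tightly: auto components, 17 m³, 4241.
That's the maximum — no swap from here does better than 4241.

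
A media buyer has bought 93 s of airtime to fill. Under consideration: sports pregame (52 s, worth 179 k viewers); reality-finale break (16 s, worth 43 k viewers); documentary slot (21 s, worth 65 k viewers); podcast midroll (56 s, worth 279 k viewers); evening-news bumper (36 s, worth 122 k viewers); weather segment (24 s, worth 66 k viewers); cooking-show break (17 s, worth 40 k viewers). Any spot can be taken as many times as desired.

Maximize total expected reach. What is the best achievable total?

401

Ranking by ratio (expected reach/s): podcast midroll 4.98, sports pregame 3.44, evening-news bumper 3.39, documentary slot 3.10.
Podcast midroll + evening-news bumper uses 92 of the 93 s and totals 401.
Every other selection either busts 93 s or fails to beat 401.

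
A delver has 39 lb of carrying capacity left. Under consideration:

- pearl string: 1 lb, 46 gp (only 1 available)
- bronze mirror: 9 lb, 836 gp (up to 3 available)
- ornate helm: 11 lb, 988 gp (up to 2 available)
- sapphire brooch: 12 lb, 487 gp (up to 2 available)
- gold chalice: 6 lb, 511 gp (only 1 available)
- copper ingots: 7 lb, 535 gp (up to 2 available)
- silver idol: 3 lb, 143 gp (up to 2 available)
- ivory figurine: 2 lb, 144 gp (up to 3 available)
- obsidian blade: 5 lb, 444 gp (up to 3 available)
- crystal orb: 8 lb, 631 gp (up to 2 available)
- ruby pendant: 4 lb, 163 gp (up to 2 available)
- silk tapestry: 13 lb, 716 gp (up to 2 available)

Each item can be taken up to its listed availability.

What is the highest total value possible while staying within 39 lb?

Taking the top-ratio items first gives pearl string + 3×bronze mirror + ornate helm for 3542 (39 lb).
Replace pearl string and bronze mirror with 2×obsidian blade: the trade gains 6 net, giving 3548 at 39 lb.

3548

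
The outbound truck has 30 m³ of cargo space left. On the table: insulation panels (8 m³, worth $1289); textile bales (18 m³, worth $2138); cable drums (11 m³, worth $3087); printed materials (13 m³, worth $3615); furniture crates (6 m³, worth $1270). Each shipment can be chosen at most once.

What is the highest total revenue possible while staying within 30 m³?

7972

The ratio ordering already packs tightly: cable drums + printed materials + furniture crates, 30 m³, 7972.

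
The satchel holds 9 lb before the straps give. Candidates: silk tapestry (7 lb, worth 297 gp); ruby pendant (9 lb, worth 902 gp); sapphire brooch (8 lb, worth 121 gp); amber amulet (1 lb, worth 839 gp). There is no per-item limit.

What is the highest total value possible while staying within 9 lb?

Best packing: 9×amber amulet — 9 lb, 7551 total.
Every other selection either busts 9 lb or fails to beat 7551.

7551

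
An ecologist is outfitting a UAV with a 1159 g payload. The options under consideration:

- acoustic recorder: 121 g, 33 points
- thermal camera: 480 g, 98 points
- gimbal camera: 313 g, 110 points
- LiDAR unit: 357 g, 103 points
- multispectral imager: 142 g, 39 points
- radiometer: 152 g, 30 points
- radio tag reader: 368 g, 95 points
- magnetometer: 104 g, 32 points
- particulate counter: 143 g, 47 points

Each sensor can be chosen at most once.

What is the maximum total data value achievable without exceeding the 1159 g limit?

341

By data value per g: gimbal camera 0.35, particulate counter 0.33, magnetometer 0.31, LiDAR unit 0.29 lead.
Greedy by ratio would take gimbal camera + LiDAR unit + multispectral imager + magnetometer + particulate counter: 1059 g used, total 331.
Reworking the packing: acoustic recorder + gimbal camera + LiDAR unit + radio tag reader uses 1159 g and improves the total to 341.
Runner-up gimbal camera + LiDAR unit + radio tag reader + magnetometer tops out at 340.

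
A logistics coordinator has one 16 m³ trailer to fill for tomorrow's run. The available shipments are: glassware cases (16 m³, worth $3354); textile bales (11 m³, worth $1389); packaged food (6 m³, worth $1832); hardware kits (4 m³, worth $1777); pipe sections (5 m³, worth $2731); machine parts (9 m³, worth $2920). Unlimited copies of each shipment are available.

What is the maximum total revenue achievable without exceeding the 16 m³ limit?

8193

Density check — pipe sections 546.20, hardware kits 444.25, machine parts 324.44 are the best per m³.
The ratio ordering already packs tightly: 3×pipe sections, 15 m³, 8193.
Every other selection either busts 16 m³ or fails to beat 8193.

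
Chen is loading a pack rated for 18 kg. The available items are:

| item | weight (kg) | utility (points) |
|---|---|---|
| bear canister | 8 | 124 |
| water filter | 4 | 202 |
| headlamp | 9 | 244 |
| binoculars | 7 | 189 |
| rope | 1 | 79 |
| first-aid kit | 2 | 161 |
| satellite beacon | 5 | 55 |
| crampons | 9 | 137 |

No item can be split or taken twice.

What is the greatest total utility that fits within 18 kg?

Best packing: water filter + headlamp + rope + first-aid kit — 16 kg, 686 total.
Nothing else within 18 kg beats 686.

686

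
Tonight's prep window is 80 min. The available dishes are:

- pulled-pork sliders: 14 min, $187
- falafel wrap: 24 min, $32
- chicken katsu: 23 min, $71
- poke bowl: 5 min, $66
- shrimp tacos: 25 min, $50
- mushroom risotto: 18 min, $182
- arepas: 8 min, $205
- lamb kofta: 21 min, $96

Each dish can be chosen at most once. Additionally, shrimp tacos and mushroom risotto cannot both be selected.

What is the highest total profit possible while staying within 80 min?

Taking pulled-pork sliders + poke bowl + mushroom risotto + arepas + lamb kofta: 66 min used, 736 in profit.
Runner-up pulled-pork sliders + chicken katsu + poke bowl + mushroom risotto + arepas tops out at 711.

736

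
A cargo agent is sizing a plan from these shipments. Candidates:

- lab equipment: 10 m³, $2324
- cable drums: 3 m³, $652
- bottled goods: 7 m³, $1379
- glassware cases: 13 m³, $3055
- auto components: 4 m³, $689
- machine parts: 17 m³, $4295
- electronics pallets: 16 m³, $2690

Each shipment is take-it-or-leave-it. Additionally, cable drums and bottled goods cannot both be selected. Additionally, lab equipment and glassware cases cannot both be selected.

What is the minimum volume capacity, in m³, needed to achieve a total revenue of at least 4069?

Look for the lowest-volume combination reaching 4069.
Taking machine parts gives 4295 (≥ 4069) for 17 m³.
Below 17 m³ the best achievable stays under 4069.

17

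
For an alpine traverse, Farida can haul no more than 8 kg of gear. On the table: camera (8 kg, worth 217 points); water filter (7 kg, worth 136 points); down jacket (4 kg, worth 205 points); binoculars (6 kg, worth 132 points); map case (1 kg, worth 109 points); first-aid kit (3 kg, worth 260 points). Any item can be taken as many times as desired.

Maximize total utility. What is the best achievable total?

872

Density check — map case 109.00, first-aid kit 86.67, down jacket 51.25 are the best per kg.
The ratio ordering already packs tightly: 8×map case, 8 kg, 872.
That's the maximum — no swap from here does better than 872.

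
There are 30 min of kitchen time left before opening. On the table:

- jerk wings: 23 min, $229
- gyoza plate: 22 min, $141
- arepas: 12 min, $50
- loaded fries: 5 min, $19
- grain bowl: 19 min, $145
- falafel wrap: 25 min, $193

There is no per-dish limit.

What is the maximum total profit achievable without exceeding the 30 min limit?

By profit per min: jerk wings 9.96, falafel wrap 7.72, grain bowl 7.63, gyoza plate 6.41 lead.
Best packing: jerk wings + loaded fries — 28 min, 248 total.
The spare 2 min is too small for any remaining dish, and no exchange beats 248.

248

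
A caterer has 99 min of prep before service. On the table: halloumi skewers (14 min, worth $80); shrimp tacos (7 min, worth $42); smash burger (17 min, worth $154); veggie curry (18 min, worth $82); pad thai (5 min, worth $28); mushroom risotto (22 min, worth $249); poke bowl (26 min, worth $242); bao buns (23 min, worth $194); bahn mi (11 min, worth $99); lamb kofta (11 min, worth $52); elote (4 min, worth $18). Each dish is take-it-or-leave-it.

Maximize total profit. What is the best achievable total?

The ratio ordering already packs tightly: smash burger + mushroom risotto + poke bowl + bao buns + bahn mi, 99 min, 938.
An exhaustive check of the 2048 subsets confirms 938.

938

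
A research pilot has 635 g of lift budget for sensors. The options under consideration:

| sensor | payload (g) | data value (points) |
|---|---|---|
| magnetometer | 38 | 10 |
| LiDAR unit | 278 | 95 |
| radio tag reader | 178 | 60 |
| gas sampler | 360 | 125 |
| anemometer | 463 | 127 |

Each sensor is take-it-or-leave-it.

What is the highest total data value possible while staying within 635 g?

Density check — gas sampler 0.35, LiDAR unit 0.34, radio tag reader 0.34 are the best per g.
Best packing: magnetometer + radio tag reader + gas sampler — 576 g, 195 total.
Runner-up radio tag reader + gas sampler tops out at 185.

195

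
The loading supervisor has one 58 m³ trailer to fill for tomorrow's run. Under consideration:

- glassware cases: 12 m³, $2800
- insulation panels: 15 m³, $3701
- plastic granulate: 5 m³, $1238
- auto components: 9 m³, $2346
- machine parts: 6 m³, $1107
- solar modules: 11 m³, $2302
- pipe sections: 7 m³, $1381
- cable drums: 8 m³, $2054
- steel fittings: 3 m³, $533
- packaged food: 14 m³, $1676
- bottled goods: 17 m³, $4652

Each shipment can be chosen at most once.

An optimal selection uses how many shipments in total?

5

Best achievable revenue is 14737.
glassware cases + insulation panels + plastic granulate + auto components + bottled goods hits 14737 at 58 m³.
All optima have 5 shipments.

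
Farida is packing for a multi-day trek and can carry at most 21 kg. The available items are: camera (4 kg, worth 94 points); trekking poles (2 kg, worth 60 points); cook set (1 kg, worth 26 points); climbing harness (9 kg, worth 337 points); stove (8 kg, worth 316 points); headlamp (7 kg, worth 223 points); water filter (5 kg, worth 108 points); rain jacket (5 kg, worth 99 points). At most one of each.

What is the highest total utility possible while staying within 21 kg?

By utility per kg: stove 39.50, climbing harness 37.44, headlamp 31.86 lead.
The ratio heuristic lands on trekking poles + cook set + climbing harness + stove (739) but leaves 1 kg idle.
Replace trekking poles and cook set with camera: the trade gains 8 net, giving 747 at 21 kg.

747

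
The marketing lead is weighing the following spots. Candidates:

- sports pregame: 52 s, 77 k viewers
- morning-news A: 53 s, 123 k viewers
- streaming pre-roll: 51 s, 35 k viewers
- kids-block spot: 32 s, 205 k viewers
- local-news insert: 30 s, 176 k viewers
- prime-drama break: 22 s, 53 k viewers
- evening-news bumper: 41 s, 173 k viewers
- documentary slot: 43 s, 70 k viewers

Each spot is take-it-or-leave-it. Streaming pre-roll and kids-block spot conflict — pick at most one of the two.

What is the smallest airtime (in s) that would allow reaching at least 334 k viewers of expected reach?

62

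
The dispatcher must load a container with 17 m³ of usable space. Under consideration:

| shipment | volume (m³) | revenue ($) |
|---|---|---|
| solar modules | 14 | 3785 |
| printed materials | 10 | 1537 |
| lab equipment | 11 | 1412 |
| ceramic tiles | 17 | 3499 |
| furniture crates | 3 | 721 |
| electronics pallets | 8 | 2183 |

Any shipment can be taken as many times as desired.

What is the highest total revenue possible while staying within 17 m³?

The ratio heuristic lands on 2×electronics pallets (4366) but leaves 1 m³ idle.
Replace 2×electronics pallets with solar modules + furniture crates: the trade gains 140 net, giving 4506 at 17 m³.
That's the maximum — no swap from here does better than 4506.

4506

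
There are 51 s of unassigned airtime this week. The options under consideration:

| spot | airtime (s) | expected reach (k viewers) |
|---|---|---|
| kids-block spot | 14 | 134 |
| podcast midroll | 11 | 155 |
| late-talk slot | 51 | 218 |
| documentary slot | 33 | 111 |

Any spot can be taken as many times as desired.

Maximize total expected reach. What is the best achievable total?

By expected reach per s: podcast midroll 14.09, kids-block spot 9.57, late-talk slot 4.27 lead.
4×podcast midroll uses 44 of the 51 s and totals 620.
No other feasible combination exceeds 620.

620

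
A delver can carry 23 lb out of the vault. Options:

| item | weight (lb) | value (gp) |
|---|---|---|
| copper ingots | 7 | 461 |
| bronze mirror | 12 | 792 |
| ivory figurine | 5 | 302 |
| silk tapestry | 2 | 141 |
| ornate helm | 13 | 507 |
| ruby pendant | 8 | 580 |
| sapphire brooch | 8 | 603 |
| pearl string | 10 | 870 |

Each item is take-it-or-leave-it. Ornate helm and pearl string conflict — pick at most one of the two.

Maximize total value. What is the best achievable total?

1775

Ranking by ratio (value/lb): pearl string 87.00, sapphire brooch 75.38, ruby pendant 72.50.
A density-first pass picks silk tapestry + sapphire brooch + pearl string — 1614 at 20 lb.
The 2 lb tied up in silk tapestry is better spent on ivory figurine — total rises to 1775 (23 lb).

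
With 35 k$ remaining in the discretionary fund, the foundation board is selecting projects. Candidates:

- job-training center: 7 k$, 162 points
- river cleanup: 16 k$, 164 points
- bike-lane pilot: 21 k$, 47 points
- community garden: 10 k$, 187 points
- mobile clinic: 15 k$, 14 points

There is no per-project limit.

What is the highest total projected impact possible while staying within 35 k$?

The ratio ordering already packs tightly: 5×job-training center, 35 k$, 810.

810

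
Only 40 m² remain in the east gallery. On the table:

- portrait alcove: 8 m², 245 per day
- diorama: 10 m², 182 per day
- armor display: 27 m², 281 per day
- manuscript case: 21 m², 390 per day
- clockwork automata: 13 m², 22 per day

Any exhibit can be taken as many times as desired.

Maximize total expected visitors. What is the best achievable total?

1225

Ranking by ratio (expected visitors/m²): portrait alcove 30.62, manuscript case 18.57, diorama 18.20.
Taking 5×portrait alcove: 40 m² used, 1225 in expected visitors.
No other feasible combination exceeds 1225.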